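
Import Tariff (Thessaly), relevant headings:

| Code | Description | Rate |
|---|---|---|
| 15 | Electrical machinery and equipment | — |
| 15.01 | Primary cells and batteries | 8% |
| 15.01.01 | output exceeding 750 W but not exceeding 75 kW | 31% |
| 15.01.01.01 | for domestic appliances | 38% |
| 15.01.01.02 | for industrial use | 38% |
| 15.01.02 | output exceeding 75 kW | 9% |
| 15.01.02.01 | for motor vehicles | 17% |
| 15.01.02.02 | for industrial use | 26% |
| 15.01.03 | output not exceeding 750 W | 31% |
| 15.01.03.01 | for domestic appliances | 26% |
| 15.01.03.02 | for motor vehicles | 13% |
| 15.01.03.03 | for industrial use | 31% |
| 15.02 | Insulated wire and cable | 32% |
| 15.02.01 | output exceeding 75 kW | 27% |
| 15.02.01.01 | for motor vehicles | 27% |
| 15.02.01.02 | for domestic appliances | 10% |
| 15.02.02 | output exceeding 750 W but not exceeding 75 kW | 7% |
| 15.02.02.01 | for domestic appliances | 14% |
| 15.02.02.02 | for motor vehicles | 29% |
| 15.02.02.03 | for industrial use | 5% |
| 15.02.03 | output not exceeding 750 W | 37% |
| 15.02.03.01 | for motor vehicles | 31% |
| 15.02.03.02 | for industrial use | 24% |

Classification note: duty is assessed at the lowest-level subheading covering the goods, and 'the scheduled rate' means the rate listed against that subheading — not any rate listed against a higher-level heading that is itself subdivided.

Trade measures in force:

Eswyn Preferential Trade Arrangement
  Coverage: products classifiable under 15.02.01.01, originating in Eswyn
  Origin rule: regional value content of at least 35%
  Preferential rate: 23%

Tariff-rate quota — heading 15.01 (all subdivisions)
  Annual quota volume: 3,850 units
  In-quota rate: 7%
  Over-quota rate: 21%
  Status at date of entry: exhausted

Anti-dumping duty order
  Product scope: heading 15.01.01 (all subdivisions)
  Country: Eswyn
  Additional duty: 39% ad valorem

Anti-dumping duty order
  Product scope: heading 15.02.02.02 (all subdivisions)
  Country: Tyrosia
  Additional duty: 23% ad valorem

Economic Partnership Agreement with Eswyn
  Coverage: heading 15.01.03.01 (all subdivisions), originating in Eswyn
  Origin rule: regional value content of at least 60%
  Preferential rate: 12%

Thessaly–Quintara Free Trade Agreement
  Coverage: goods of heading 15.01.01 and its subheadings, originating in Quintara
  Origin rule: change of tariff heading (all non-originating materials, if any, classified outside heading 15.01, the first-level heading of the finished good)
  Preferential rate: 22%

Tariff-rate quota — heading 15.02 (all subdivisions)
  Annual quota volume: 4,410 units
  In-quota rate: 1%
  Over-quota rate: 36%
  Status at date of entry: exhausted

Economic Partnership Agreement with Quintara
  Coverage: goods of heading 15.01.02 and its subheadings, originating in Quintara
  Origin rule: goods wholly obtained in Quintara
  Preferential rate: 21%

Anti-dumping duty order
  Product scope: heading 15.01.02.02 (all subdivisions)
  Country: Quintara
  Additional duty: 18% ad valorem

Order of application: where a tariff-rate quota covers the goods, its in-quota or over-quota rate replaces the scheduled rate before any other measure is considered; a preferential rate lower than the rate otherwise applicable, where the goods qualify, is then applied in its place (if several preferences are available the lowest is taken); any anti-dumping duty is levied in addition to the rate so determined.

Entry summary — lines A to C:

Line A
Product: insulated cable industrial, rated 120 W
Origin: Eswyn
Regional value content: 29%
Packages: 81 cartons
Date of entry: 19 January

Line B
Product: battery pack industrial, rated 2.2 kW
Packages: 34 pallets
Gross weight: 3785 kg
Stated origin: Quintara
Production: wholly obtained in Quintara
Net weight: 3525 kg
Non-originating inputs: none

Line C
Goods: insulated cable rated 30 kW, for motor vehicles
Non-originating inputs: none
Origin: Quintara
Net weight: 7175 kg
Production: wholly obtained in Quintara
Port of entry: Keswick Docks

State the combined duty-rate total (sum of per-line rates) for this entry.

Line A: insulated cable → 15.02; rated 120 W → 15.02.03; industrial → 15.02.03.02. Scheduled 24%. quota on 15.02 exhausted → over-quota 36%; Eswyn agreement on 15.02.01.01: 15.02.03.02 not covered; Eswyn agreement on 15.01.03.01: 15.02.03.02 not covered. → 36%.
Line B: battery pack → 15.01; rated 2.2 kW → 15.01.01; industrial → 15.01.01.02. Scheduled 38%. quota on 15.01 exhausted → over-quota 21%; Quintara agreement on 15.01.01: CTH met → 22% available; Quintara agreement on 15.01.02: 15.01.01.02 not covered; preference 22% not lower than 21% → no reduction. → 21%.
Line C: insulated cable → 15.02; rated 30 kW → 15.02.02; for motor vehicles → 15.02.02.02. Scheduled 29%. quota on 15.02 exhausted → over-quota 36%; Quintara agreement on 15.01.01: 15.02.02.02 not covered; Quintara agreement on 15.01.02: 15.02.02.02 not covered. → 36%.
Sum: 36% + 21% + 36% = 93%.

93%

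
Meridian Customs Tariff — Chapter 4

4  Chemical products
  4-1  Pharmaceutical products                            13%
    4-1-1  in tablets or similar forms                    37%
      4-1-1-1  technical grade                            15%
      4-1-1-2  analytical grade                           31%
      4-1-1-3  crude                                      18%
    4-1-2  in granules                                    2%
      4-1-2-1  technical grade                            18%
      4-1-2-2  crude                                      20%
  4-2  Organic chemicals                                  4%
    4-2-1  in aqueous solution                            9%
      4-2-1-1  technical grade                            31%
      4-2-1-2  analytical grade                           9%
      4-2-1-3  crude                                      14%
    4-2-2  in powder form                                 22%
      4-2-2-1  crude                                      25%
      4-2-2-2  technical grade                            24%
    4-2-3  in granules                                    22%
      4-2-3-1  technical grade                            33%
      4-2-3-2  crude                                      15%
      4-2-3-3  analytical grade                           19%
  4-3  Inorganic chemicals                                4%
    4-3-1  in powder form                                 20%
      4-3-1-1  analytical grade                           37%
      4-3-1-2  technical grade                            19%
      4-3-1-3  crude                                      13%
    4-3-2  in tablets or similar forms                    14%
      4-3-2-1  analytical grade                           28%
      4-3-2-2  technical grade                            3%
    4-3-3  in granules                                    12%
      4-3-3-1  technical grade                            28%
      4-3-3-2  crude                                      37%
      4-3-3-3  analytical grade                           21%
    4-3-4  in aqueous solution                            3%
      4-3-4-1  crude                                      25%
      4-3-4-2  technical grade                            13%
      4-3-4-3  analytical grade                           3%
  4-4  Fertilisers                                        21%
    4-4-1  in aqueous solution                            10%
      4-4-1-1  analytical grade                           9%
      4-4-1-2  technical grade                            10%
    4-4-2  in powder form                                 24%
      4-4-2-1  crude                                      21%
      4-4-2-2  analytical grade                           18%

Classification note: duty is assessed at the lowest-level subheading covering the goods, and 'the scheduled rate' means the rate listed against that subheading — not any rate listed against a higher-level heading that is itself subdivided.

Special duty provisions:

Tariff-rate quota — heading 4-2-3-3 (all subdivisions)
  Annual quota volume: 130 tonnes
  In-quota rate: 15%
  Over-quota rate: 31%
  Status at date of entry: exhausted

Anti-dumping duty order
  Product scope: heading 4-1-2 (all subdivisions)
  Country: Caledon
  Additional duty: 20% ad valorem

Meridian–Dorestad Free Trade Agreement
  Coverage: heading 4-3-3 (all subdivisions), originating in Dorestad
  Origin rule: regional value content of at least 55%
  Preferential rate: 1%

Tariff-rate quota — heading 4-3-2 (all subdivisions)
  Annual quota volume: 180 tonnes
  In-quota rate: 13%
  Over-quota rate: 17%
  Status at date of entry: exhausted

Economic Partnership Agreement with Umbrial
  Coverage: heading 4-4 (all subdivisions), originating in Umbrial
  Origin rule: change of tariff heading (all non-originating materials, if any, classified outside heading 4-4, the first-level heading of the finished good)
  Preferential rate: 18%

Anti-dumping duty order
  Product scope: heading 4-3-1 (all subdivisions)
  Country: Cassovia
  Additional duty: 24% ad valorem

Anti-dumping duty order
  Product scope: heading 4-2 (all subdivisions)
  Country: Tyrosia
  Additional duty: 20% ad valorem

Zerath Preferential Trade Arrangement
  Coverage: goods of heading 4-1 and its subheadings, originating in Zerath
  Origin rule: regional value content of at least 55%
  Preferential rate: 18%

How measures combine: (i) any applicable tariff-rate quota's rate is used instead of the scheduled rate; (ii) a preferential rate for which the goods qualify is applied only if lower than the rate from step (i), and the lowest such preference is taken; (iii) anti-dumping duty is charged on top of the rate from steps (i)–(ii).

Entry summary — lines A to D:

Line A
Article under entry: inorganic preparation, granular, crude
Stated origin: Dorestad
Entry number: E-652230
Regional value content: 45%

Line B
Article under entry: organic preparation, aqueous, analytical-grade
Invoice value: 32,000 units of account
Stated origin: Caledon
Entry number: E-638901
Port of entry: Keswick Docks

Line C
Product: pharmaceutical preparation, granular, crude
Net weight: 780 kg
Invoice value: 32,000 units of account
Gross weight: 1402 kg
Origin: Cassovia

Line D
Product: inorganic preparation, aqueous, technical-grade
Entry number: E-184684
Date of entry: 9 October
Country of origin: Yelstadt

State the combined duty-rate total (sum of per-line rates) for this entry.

79%

Line A: inorganic → 4-3; granular → 4-3-3; crude → 4-3-3-2. Scheduled 37%. Dorestad agreement on 4-3-3: RVC < 55%. → 37%.
Line B: organic → 4-2; aqueous → 4-2-1; analytical-grade → 4-2-1-2. Scheduled 9%. No special measure applies. → 9%.
Line C: pharmaceutical → 4-1; granular → 4-1-2; crude → 4-1-2-2. Scheduled 20%. No special measure applies. → 20%.
Line D: inorganic → 4-3; aqueous → 4-3-4; technical-grade → 4-3-4-2. Scheduled 13%. No special measure applies. → 13%.
Sum: 37% + 9% + 20% + 13% = 79%.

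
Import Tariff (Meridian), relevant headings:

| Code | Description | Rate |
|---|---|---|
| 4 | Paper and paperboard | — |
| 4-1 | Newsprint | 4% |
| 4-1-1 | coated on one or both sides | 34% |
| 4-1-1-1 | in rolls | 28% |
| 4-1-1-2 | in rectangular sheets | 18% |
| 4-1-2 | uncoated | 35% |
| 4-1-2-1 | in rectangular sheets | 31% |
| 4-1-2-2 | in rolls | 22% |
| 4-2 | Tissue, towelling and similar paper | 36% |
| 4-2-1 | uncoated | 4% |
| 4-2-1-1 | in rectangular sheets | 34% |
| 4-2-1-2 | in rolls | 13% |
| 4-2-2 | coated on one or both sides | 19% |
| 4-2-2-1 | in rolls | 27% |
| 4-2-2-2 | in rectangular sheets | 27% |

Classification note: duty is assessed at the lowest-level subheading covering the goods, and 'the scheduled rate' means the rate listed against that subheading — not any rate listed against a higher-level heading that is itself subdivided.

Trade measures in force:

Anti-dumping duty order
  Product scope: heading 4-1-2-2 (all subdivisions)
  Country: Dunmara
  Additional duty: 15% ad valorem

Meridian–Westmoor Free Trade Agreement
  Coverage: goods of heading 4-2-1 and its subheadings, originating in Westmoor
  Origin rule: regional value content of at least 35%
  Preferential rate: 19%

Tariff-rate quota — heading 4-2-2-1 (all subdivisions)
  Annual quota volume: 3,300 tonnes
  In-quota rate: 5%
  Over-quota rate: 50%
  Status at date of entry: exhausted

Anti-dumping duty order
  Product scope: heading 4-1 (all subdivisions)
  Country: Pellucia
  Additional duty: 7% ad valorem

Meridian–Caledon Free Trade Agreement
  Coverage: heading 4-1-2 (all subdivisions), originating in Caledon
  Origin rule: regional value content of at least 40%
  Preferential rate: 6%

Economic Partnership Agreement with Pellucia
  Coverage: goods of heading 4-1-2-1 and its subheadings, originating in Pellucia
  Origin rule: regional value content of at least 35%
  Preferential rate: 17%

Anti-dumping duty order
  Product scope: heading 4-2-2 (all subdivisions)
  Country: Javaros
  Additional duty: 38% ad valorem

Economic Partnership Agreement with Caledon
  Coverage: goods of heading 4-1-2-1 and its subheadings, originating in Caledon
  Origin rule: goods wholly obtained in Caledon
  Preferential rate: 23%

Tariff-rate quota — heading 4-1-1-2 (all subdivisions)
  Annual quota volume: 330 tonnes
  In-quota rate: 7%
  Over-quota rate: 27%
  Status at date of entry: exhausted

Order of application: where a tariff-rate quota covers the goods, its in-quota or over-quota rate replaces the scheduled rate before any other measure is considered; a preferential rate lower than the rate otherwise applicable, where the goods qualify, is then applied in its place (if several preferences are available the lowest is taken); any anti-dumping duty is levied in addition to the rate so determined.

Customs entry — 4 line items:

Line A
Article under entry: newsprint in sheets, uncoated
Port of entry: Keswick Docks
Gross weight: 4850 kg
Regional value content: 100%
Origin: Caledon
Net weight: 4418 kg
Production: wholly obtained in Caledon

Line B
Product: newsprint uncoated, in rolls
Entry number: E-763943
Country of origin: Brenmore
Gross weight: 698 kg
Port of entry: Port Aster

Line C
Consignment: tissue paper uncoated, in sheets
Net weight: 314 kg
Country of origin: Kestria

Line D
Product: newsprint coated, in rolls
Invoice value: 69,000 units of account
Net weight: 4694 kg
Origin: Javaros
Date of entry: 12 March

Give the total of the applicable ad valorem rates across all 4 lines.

Line A: newsprint → 4-1; uncoated → 4-1-2; in sheets → 4-1-2-1. Scheduled 31%. Caledon agreement on 4-1-2: RVC ≥ 40% → 6% available; Caledon agreement on 4-1-2-1: wholly obtained → 23% available; preferential 6%. → 6%.
Line B: newsprint → 4-1; uncoated → 4-1-2; in rolls → 4-1-2-2. Scheduled 22%. No special measure applies. → 22%.
Line C: tissue paper → 4-2; uncoated → 4-2-1; in sheets → 4-2-1-1. Scheduled 34%. No special measure applies. → 34%.
Line D: newsprint → 4-1; coated → 4-1-1; in rolls → 4-1-1-1. Scheduled 28%. No special measure applies. → 28%.
Sum: 6% + 22% + 34% + 28% = 90%.

90%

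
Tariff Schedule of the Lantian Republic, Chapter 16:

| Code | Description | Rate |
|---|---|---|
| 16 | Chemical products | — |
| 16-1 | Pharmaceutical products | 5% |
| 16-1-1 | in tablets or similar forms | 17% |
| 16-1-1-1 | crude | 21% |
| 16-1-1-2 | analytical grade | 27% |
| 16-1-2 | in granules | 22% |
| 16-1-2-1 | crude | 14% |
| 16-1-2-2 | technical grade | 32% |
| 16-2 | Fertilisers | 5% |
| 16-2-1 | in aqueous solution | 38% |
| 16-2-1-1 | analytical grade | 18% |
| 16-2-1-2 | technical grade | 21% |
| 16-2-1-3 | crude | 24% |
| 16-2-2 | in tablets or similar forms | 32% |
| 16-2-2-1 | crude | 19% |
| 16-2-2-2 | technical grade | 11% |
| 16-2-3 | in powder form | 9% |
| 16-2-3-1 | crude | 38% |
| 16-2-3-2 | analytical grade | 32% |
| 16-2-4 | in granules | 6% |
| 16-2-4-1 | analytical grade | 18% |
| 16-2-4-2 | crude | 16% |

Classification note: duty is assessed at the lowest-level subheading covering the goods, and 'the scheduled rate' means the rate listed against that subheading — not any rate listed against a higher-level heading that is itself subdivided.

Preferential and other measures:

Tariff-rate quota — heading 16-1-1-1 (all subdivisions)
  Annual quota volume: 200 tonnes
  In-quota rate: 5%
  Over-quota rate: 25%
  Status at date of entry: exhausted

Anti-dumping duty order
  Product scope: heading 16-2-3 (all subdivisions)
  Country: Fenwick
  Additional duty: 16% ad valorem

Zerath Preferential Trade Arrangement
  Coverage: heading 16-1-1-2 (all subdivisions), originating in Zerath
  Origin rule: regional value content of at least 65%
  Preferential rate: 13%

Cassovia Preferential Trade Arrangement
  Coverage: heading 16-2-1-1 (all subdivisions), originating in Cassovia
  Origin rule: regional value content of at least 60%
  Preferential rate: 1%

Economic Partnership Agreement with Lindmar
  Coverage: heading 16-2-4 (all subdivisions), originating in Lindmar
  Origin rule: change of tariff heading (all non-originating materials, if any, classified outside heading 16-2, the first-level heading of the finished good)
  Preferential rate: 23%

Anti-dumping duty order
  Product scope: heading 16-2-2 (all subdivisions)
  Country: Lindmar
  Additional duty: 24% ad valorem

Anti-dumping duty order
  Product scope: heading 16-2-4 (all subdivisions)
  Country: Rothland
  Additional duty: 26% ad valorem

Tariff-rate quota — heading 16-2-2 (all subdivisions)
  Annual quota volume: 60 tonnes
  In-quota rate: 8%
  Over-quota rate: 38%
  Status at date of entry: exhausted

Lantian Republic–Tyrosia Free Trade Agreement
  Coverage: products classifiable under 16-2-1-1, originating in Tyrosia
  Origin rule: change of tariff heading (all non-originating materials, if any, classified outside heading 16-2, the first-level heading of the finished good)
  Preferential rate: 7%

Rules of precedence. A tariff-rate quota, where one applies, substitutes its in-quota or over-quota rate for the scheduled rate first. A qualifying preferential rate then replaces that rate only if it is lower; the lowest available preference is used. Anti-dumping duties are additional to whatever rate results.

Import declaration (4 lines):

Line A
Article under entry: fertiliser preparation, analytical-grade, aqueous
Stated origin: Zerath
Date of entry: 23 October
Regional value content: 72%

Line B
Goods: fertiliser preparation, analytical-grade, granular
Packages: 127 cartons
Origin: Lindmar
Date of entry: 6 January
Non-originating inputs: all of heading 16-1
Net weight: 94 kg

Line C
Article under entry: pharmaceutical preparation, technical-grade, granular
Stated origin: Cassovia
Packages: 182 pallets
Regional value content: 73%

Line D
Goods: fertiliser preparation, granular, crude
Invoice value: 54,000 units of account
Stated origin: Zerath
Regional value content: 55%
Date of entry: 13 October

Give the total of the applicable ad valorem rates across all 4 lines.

Line A: fertiliser → 16-2; aqueous → 16-2-1; analytical-grade → 16-2-1-1. Scheduled 18%. Zerath agreement on 16-1-1-2: 16-2-1-1 not covered. → 18%.
Line B: fertiliser → 16-2; granular → 16-2-4; analytical-grade → 16-2-4-1. Scheduled 18%. Lindmar agreement on 16-2-4: CTH met → 23% available; preference 23% not lower than 18% → no reduction. → 18%.
Line C: pharmaceutical → 16-1; granular → 16-1-2; technical-grade → 16-1-2-2. Scheduled 32%. Cassovia agreement on 16-2-1-1: 16-1-2-2 not covered. → 32%.
Line D: fertiliser → 16-2; granular → 16-2-4; crude → 16-2-4-2. Scheduled 16%. Zerath agreement on 16-1-1-2: 16-2-4-2 not covered. → 16%.
Sum: 18% + 18% + 32% + 16% = 84%.

84%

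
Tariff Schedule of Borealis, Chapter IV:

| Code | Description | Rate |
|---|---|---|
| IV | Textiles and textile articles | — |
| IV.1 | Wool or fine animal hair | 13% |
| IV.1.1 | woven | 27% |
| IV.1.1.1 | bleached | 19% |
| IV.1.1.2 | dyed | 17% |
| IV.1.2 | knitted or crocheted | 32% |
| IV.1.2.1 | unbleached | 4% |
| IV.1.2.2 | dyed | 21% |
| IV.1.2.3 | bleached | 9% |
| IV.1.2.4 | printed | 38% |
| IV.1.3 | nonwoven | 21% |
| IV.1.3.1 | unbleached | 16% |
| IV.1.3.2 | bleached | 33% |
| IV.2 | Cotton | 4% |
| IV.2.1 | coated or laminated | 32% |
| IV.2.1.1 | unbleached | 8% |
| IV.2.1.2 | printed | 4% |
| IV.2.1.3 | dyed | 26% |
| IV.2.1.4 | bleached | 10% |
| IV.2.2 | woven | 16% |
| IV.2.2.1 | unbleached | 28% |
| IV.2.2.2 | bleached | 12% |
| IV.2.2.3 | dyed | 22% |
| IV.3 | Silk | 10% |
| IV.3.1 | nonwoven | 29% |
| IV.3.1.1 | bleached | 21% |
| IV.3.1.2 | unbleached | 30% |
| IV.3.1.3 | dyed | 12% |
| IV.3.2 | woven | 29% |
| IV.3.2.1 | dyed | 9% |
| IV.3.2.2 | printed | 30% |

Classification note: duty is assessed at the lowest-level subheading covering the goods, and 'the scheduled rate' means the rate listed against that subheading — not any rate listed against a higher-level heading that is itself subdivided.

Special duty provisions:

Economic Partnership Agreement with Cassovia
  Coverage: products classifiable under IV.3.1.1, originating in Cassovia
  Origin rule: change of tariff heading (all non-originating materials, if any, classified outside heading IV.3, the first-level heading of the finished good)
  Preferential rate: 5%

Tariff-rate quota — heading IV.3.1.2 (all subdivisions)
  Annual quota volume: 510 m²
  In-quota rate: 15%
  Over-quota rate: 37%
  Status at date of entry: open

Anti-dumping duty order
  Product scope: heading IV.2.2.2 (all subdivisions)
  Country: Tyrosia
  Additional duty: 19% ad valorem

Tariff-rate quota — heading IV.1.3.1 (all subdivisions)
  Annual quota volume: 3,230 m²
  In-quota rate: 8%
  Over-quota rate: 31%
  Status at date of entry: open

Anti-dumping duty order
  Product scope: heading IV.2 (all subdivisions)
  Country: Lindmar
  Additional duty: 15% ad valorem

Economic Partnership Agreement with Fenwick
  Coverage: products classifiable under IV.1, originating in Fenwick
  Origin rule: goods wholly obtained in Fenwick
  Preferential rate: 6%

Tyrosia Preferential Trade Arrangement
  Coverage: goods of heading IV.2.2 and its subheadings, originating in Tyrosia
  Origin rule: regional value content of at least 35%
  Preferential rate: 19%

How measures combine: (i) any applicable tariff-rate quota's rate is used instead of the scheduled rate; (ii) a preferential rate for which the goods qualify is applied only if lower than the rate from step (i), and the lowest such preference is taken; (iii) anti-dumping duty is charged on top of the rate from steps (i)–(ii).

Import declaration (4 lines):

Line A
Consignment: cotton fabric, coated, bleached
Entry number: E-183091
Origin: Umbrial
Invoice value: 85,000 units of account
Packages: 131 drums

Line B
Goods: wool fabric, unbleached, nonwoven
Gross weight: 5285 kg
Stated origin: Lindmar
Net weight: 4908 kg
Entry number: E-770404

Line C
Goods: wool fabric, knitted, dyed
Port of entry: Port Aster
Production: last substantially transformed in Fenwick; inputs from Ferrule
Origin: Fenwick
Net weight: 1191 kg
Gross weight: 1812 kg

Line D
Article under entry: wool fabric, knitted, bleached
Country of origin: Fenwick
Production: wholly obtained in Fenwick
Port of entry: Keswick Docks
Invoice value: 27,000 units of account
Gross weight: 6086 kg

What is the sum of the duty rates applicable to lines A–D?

45%

Line A: cotton → IV.2; coated → IV.2.1; bleached → IV.2.1.4. Scheduled 10%. No special measure applies. → 10%.
Line B: wool → IV.1; nonwoven → IV.1.3; unbleached → IV.1.3.1. Scheduled 16%. quota on IV.1.3.1 open → in-quota 8%. → 8%.
Line C: wool → IV.1; knitted → IV.1.2; dyed → IV.1.2.2. Scheduled 21%. Fenwick agreement on IV.1: not wholly obtained. → 21%.
Line D: wool → IV.1; knitted → IV.1.2; bleached → IV.1.2.3. Scheduled 9%. Fenwick agreement on IV.1: wholly obtained → 6% available; preferential 6%. → 6%.
Sum: 10% + 8% + 21% + 6% = 45%.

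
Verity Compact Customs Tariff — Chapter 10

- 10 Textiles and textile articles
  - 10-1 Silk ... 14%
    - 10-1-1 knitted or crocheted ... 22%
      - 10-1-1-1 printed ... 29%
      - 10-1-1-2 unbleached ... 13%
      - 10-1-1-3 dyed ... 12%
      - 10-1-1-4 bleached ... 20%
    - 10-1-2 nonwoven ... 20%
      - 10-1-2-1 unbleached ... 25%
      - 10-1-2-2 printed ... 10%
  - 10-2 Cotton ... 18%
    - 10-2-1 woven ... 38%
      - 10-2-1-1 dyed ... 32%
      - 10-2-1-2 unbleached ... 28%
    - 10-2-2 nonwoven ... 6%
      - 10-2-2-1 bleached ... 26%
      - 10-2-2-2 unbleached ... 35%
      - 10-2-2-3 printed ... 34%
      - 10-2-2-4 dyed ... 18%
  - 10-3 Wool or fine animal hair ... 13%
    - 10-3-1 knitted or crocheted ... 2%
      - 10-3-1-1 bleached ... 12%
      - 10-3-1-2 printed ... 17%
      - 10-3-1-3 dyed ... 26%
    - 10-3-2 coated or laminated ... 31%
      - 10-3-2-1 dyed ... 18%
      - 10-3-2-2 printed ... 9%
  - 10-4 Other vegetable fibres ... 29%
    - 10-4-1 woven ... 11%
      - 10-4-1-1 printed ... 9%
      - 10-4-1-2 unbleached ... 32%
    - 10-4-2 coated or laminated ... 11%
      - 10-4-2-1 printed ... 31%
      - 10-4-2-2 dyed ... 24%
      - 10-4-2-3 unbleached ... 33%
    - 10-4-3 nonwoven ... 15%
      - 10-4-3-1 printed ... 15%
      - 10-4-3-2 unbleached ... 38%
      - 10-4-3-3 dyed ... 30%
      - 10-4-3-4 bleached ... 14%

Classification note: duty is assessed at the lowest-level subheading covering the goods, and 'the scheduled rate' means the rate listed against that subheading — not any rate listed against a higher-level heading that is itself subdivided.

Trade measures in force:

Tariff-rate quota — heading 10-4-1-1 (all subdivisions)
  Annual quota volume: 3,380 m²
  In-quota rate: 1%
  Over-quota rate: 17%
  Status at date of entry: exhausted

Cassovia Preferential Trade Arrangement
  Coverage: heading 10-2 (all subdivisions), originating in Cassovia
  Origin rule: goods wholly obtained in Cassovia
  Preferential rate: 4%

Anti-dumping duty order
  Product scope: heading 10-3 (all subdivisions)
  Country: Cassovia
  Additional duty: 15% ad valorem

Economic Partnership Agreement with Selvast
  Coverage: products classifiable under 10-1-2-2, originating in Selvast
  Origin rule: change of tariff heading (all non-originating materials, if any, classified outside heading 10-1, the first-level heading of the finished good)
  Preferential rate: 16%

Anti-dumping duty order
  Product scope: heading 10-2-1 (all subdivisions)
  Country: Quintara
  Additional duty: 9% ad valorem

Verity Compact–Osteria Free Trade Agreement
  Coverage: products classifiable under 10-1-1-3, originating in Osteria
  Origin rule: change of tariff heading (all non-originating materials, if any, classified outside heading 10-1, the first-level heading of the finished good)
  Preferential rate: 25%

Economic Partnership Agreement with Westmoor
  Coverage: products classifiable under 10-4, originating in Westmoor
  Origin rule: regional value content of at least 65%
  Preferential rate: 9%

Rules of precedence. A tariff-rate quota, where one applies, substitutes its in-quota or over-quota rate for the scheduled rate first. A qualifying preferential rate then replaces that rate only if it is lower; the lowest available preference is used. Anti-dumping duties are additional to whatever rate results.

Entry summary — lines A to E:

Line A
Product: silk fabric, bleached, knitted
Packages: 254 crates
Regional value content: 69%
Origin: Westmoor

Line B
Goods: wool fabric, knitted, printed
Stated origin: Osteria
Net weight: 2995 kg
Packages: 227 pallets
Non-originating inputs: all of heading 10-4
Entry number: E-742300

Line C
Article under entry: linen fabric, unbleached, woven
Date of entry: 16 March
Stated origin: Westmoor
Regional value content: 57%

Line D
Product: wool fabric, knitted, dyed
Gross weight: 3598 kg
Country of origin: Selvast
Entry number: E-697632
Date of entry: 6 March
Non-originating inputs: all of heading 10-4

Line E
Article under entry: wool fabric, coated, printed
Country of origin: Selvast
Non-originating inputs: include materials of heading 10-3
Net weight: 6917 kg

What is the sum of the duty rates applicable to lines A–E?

Line A: silk → 10-1; knitted → 10-1-1; bleached → 10-1-1-4. Scheduled 20%. Westmoor agreement on 10-4: 10-1-1-4 not covered. → 20%.
Line B: wool → 10-3; knitted → 10-3-1; printed → 10-3-1-2. Scheduled 17%. Osteria agreement on 10-1-1-3: 10-3-1-2 not covered. → 17%.
Line C: linen → 10-4; woven → 10-4-1; unbleached → 10-4-1-2. Scheduled 32%. Westmoor agreement on 10-4: RVC < 65%. → 32%.
Line D: wool → 10-3; knitted → 10-3-1; dyed → 10-3-1-3. Scheduled 26%. Selvast agreement on 10-1-2-2: 10-3-1-3 not covered. → 26%.
Line E: wool → 10-3; coated → 10-3-2; printed → 10-3-2-2. Scheduled 9%. Selvast agreement on 10-1-2-2: 10-3-2-2 not covered. → 9%.
Sum: 20% + 17% + 32% + 26% + 9% = 104%.

104%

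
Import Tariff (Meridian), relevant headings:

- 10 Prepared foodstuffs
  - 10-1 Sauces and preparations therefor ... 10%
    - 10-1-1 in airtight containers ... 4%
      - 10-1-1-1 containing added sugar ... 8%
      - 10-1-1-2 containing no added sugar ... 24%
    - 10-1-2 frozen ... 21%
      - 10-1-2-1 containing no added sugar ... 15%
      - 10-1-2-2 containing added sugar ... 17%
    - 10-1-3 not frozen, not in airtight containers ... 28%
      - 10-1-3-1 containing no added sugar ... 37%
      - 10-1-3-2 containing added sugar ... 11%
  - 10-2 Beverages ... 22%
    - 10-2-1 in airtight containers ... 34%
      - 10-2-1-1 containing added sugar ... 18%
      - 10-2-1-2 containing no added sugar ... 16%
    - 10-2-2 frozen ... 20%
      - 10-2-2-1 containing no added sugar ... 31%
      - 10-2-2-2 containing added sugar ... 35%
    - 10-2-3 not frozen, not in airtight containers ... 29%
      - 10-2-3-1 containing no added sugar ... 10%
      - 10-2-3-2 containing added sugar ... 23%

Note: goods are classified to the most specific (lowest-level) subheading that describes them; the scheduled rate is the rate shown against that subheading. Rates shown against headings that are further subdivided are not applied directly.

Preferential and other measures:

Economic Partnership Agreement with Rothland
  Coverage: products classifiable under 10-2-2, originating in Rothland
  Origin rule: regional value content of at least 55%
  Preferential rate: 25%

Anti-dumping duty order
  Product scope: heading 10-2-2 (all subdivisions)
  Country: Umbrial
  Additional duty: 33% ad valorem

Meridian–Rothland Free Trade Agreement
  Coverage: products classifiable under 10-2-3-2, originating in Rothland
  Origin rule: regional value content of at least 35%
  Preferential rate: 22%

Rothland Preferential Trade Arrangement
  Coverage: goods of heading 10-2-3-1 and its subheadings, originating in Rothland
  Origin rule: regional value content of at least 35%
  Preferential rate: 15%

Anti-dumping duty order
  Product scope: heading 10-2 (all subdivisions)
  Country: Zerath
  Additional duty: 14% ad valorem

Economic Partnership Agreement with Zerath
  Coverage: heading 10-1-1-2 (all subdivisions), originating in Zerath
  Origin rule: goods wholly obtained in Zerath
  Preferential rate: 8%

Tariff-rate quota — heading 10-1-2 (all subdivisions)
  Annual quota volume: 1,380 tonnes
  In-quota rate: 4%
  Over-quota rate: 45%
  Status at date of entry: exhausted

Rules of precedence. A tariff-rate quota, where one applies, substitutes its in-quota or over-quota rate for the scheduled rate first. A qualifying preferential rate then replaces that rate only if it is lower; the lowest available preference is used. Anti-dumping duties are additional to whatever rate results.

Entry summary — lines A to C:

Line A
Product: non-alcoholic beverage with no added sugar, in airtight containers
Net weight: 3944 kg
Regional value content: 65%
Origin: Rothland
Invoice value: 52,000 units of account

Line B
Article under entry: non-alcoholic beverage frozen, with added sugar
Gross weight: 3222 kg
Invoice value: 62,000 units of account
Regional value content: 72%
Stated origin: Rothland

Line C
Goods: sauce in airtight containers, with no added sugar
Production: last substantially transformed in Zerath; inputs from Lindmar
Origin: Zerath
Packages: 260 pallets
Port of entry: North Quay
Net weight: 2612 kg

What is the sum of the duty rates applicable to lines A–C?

65%

Line A: non-alcoholic beverage → 10-2; in airtight containers → 10-2-1; with no added sugar → 10-2-1-2. Scheduled 16%. Rothland agreement on 10-2-2: 10-2-1-2 not covered; Rothland agreement on 10-2-3-2: 10-2-1-2 not covered; Rothland agreement on 10-2-3-1: 10-2-1-2 not covered. → 16%.
Line B: non-alcoholic beverage → 10-2; frozen → 10-2-2; with added sugar → 10-2-2-2. Scheduled 35%. Rothland agreement on 10-2-2: RVC ≥ 55% → 25% available; Rothland agreement on 10-2-3-2: 10-2-2-2 not covered; Rothland agreement on 10-2-3-1: 10-2-2-2 not covered; preferential 25%. → 25%.
Line C: sauce → 10-1; in airtight containers → 10-1-1; with no added sugar → 10-1-1-2. Scheduled 24%. Zerath agreement on 10-1-1-2: not wholly obtained. → 24%.
Sum: 16% + 25% + 24% = 65%.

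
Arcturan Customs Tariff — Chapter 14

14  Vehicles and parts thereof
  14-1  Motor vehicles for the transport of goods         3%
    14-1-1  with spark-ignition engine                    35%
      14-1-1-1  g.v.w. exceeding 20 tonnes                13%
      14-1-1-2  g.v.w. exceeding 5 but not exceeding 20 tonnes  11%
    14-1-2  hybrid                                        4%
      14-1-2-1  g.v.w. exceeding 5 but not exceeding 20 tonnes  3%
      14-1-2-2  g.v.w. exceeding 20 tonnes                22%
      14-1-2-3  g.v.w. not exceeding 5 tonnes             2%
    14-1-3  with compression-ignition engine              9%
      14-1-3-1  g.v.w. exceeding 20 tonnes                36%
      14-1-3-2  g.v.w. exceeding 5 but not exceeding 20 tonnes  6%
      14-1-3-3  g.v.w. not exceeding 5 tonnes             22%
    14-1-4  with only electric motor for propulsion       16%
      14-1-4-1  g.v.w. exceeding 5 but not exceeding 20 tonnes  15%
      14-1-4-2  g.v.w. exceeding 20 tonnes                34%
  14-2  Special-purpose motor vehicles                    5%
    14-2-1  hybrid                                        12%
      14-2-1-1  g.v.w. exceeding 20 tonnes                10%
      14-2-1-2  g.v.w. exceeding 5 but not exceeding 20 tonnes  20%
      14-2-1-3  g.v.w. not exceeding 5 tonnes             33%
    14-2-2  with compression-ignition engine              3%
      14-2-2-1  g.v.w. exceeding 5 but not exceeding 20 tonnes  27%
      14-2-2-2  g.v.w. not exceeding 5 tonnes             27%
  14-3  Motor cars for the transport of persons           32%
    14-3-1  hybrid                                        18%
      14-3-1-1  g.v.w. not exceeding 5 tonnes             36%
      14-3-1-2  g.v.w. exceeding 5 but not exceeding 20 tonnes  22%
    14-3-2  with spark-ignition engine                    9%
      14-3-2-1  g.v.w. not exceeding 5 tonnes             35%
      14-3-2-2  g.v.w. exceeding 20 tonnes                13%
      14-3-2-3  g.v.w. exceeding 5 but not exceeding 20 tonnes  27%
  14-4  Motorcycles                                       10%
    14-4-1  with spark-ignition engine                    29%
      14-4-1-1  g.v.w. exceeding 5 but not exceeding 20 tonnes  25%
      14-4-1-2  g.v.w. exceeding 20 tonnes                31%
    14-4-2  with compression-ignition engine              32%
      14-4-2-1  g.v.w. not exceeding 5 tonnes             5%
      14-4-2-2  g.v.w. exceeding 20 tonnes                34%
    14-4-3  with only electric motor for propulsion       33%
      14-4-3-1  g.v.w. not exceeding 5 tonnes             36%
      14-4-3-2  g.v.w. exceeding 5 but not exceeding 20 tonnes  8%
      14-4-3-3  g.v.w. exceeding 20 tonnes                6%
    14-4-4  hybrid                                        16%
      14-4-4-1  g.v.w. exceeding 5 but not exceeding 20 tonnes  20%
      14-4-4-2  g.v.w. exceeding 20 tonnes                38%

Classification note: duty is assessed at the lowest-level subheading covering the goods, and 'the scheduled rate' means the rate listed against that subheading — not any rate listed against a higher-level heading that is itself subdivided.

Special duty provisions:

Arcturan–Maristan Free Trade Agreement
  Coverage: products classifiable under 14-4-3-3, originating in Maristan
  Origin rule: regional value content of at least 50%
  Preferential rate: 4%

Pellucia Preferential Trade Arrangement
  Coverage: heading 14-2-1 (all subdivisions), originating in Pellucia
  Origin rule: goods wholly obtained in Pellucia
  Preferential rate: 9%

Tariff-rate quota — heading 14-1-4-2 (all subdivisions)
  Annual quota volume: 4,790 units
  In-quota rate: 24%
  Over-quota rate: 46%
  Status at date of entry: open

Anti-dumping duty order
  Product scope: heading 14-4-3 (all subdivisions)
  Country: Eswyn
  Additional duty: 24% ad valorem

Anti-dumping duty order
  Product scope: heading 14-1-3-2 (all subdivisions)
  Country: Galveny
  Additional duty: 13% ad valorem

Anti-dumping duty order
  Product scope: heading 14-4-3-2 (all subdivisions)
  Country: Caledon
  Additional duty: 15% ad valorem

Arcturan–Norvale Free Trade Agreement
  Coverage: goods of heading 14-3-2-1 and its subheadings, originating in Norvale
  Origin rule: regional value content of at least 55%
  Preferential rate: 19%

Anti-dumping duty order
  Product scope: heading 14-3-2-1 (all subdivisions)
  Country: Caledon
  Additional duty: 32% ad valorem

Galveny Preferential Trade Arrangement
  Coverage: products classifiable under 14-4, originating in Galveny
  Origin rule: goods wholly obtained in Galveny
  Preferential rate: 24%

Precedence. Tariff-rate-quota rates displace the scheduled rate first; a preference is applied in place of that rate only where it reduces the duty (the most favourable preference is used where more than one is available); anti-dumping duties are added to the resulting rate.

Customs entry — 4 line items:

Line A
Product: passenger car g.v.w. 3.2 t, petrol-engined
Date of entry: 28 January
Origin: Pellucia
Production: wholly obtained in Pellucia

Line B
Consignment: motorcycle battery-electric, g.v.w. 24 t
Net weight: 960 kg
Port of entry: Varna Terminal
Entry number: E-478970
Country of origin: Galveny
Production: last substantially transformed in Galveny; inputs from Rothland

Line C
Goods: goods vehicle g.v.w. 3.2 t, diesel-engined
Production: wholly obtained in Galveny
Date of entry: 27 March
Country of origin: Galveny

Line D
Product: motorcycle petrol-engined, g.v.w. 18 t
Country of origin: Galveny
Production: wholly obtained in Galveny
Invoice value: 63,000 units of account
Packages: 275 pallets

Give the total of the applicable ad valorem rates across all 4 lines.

87%

Line A: passenger car → 14-3; petrol-engined → 14-3-2; g.v.w. 3.2 t → 14-3-2-1. Scheduled 35%. Pellucia agreement on 14-2-1: 14-3-2-1 not covered. → 35%.
Line B: motorcycle → 14-4; battery-electric → 14-4-3; g.v.w. 24 t → 14-4-3-3. Scheduled 6%. Galveny agreement on 14-4: not wholly obtained. → 6%.
Line C: goods vehicle → 14-1; diesel-engined → 14-1-3; g.v.w. 3.2 t → 14-1-3-3. Scheduled 22%. Galveny agreement on 14-4: 14-1-3-3 not covered. → 22%.
Line D: motorcycle → 14-4; petrol-engined → 14-4-1; g.v.w. 18 t → 14-4-1-1. Scheduled 25%. Galveny agreement on 14-4: wholly obtained → 24% available; preferential 24%. → 24%.
Sum: 35% + 6% + 22% + 24% = 87%.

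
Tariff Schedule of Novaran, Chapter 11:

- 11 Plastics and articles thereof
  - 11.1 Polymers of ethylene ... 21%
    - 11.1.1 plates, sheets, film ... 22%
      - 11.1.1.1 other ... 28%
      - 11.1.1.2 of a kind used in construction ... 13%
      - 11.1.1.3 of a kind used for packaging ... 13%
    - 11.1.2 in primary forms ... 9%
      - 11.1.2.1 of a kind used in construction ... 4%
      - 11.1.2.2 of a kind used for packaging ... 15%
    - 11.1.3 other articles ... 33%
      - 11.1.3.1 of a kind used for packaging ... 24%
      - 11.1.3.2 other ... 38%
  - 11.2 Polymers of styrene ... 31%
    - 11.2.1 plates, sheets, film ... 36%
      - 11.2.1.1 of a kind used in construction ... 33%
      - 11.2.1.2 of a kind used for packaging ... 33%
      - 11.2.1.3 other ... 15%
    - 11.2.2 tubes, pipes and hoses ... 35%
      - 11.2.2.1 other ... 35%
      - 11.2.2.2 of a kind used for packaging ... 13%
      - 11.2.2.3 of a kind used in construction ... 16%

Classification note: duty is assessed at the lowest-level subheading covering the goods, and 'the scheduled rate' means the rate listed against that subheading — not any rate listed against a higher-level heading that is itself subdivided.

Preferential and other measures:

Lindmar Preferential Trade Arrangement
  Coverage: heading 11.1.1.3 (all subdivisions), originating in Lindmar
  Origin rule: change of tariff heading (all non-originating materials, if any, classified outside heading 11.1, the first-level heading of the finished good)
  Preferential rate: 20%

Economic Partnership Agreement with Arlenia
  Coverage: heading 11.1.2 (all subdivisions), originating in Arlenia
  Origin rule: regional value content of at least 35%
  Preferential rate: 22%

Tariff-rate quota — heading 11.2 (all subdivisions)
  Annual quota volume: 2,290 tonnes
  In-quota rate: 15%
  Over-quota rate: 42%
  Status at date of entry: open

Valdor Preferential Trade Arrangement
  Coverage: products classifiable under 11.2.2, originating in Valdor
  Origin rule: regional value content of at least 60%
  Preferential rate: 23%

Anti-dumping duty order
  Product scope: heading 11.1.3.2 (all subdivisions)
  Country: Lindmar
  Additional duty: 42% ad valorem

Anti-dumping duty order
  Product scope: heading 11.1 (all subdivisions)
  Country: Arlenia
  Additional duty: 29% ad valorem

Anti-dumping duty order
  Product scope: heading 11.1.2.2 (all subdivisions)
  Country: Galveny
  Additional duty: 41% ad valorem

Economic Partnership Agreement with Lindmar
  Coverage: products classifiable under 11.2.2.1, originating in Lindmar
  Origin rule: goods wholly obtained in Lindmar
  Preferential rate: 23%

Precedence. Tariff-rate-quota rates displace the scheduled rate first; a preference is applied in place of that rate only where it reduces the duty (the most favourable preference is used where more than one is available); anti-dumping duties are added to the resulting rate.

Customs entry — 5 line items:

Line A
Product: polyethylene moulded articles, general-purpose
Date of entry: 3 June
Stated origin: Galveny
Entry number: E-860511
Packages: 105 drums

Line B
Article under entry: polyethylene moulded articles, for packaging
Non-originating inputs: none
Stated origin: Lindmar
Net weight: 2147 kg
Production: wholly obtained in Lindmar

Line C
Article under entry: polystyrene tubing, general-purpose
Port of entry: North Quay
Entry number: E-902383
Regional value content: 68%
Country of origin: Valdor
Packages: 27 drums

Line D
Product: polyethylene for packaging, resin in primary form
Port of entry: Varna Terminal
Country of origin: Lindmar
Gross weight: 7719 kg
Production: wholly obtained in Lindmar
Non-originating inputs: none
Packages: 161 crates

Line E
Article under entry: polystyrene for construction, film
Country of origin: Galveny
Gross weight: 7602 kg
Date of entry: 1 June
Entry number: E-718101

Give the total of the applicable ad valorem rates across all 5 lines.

107%

Line A: polyethylene → 11.1; moulded articles → 11.1.3; general-purpose → 11.1.3.2. Scheduled 38%. No special measure applies. → 38%.
Line B: polyethylene → 11.1; moulded articles → 11.1.3; for packaging → 11.1.3.1. Scheduled 24%. Lindmar agreement on 11.1.1.3: 11.1.3.1 not covered; Lindmar agreement on 11.2.2.1: 11.1.3.1 not covered. → 24%.
Line C: polystyrene → 11.2; tubing → 11.2.2; general-purpose → 11.2.2.1. Scheduled 35%. quota on 11.2 open → in-quota 15%; Valdor agreement on 11.2.2: RVC ≥ 60% → 23% available; preference 23% not lower than 15% → no reduction. → 15%.
Line D: polyethylene → 11.1; resin in primary form → 11.1.2; for packaging → 11.1.2.2. Scheduled 15%. Lindmar agreement on 11.1.1.3: 11.1.2.2 not covered; Lindmar agreement on 11.2.2.1: 11.1.2.2 not covered. → 15%.
Line E: polystyrene → 11.2; film → 11.2.1; for construction → 11.2.1.1. Scheduled 33%. quota on 11.2 open → in-quota 15%. → 15%.
Sum: 38% + 24% + 15% + 15% + 15% = 107%.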